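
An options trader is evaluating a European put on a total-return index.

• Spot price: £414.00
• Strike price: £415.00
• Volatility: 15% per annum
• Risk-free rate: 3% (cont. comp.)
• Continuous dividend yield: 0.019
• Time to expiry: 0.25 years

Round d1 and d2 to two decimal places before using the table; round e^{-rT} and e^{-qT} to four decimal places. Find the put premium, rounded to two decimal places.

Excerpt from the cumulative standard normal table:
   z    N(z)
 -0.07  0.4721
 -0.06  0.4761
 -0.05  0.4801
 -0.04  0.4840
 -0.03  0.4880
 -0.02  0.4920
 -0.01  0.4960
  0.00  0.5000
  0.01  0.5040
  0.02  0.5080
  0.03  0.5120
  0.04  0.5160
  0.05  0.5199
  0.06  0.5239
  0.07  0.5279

£11.45

σ√T = 0.15·√0.25 = 0.0750
ln(S/K) + (r − q + σ²/2)T = ln(414/415) + (0.03 − 0.019 + 0.15²/2)·0.25 = -0.0024 + 0.0056 = 0.0031
d₁ = 0.0031 / 0.0750 = 0.0420 which rounds to 0.04
d₂ = d₁ − σ√T = 0.0420 − 0.0750 = -0.0330 which rounds to -0.03
e^(−qT) = e^(−0.019·0.25) = 0.9953;  e^(−rT) = e^(−0.03·0.25) = 0.9925
P = 415·0.9925·N(0.03) − 414·0.9953·N(-0.04) = 415·0.9925·0.5120 − 414·0.9953·0.4840 = 210.8864 − 199.4342 = 11.4522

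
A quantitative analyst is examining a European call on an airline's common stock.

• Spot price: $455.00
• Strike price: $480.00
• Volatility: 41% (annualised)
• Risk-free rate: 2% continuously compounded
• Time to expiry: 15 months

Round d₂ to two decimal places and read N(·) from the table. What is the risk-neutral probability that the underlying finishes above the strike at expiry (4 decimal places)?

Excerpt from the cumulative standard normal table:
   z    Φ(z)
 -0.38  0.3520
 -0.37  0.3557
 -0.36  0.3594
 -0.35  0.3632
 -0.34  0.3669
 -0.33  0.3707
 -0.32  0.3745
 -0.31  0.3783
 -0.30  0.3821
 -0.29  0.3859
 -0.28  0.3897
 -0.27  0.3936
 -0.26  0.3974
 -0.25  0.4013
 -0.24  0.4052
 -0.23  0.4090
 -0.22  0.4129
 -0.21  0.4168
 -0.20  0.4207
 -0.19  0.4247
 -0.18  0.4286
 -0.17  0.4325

σ√T = 0.41·√1.25 = 0.4584
ln(S/K) + (r + σ²/2)T = ln(455/480) + (0.02 + 0.41²/2)·1.25 = -0.0535 + 0.1301 = 0.0766
d₁ = 0.0766 / 0.4584 = 0.1670 which rounds to 0.17
d₂ = d₁ − σ√T = 0.1670 − 0.4584 = -0.2913 which rounds to -0.29
Pr(exercise) under Q = N(d₂) = 0.3859

0.3859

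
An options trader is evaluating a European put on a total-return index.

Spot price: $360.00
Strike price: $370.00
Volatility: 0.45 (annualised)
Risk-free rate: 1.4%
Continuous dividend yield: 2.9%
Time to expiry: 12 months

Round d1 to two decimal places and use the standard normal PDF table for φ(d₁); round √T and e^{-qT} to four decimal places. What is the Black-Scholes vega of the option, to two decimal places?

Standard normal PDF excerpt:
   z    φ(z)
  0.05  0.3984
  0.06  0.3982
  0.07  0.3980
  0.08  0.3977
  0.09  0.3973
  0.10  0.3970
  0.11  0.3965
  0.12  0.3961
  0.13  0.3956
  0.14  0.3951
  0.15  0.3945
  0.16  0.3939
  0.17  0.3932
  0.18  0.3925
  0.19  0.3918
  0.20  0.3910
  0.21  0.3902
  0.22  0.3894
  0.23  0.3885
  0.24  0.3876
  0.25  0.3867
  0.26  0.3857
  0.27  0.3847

138.34

σ√T = 0.45 × 1.0000 = 0.4500
d₁ = [ln(360/370) + (0.014 − 0.029 + 0.45²/2)·1] / 0.4500 = [-0.0274 + 0.0863] / 0.4500 = 0.1308 ≈ 0.13
√T = √1 = 1.0000
φ(d₁) = φ(0.13) = 0.3956
exp(−qT) = exp(−0.029·1) = 0.9714
vega = S·exp(−qT)·φ(d₁)·√T = 360·0.9714·0.3956·1.0000 = 138.3429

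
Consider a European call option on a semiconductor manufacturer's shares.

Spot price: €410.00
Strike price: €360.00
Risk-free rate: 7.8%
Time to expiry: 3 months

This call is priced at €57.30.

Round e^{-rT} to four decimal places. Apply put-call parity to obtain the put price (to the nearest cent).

exp(−rT) = exp(−0.078·0.25) = 0.9807
Put-call parity: C − P = S − K·e^(−rT) = 410 − 360·0.9807 = 410 − 353.0520 = 56.9480
P = C − (C − P) = 57.30 − (56.9480) = 0.3520

€0.35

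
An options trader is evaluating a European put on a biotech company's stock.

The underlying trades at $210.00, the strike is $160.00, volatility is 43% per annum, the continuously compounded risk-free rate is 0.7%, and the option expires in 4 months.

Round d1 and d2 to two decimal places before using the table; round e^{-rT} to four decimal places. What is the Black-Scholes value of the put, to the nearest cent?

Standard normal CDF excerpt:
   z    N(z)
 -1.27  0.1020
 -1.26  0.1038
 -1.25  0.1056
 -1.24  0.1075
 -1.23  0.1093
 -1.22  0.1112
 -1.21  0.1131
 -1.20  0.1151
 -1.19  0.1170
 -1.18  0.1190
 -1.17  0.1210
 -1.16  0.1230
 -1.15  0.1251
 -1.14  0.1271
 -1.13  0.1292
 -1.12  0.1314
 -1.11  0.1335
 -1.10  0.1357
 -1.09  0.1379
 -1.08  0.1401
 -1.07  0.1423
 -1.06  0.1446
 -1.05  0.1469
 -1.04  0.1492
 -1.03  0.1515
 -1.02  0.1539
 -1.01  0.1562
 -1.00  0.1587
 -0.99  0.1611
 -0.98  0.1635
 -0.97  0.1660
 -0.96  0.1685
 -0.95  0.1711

σ√T = 0.43·√0.3333 = 0.2483
d₁ = [ln(210/160) + (0.007 + 0.43²/2)·0.3333] / 0.2483 = [0.2719 + 0.0331] / 0.2483 = 1.2289 which rounds to 1.23
d₂ = d₁ − σ√T = 1.2289 − 0.2483 = 0.9806 which rounds to 0.98
exp(−rT) = exp(−0.007·0.3333) = 0.9977
P = 160·0.9977·N(-0.98) − 210·N(-1.23) = 160·0.9977·0.1635 − 210·0.1093 = 26.0998 − 22.9530 = 3.1468

$3.15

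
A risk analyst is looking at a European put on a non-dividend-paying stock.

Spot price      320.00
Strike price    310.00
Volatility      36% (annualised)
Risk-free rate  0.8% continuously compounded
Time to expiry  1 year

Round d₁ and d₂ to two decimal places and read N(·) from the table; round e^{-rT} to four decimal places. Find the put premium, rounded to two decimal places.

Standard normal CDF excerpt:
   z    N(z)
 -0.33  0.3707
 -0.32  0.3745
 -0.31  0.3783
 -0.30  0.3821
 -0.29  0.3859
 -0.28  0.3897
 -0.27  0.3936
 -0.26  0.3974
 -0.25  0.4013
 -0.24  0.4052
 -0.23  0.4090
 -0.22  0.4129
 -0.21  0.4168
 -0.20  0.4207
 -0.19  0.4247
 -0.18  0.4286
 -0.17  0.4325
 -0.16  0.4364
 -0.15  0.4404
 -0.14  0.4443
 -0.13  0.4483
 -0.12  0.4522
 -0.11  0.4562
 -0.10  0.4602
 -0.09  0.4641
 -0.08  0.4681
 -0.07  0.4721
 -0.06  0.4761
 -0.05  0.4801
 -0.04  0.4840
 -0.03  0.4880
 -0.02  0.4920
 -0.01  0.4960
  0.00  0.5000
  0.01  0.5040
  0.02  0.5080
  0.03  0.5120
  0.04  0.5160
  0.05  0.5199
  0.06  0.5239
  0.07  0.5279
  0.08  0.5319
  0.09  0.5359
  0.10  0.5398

T = 1;  σ√T = 0.3600
d₁ = [ln(320/310) + (0.008 + 0.36²/2)·1] / 0.3600 = [0.0317 + 0.0728] / 0.3600 = 0.2904 which rounds to 0.29
d₂ = d₁ − σ√T = 0.2904 − 0.3600 = -0.0696 which rounds to -0.07
exp(−rT) = exp(−0.008·1) = 0.9920
N(−d₂) = N(0.07) = 0.5279;  N(−d₁) = N(-0.29) = 0.3859
P = 310·0.9920·0.5279 − 320·0.3859 = 162.3398 − 123.4880 = 38.8518

38.85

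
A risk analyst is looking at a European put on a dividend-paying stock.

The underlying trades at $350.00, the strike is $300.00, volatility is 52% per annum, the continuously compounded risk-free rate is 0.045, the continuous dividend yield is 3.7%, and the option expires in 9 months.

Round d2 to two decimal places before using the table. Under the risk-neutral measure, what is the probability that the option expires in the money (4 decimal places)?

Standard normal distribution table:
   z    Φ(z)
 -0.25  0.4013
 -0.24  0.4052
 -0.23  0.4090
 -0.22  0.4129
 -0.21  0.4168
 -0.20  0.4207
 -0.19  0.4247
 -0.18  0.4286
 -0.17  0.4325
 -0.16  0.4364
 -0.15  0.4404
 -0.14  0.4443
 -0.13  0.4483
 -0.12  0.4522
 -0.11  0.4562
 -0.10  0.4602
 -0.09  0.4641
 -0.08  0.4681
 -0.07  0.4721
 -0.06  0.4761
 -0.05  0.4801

0.4483

T = 0.75;  σ√T = 0.4503
d₁ = [ln(350/300) + (0.045 − 0.037 + 0.52²/2)·0.75] / 0.4503 = [0.1542 + 0.1074] / 0.4503 = 0.5808 which rounds to 0.58
d₂ = d₁ − σ√T = 0.5808 − 0.4503 = 0.1305 which rounds to 0.13
Pr(exercise) under Q = N(−d₂) = N(-0.13) = 0.4483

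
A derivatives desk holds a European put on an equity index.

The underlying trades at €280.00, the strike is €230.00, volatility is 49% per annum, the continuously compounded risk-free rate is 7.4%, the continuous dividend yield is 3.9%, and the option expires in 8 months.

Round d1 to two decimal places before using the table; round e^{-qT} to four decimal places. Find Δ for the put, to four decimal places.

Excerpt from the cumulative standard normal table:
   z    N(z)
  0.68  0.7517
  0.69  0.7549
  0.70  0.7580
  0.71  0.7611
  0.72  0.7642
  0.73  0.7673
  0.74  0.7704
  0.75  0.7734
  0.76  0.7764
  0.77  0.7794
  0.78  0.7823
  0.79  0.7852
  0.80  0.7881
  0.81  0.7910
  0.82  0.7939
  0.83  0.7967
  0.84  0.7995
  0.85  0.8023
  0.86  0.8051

T = 0.6667;  σ√T = 0.4001
d₁ = [ln(280/230) + (0.074 − 0.039 + ½·0.49²)·0.6667] / (σ√T) = (0.1967 + 0.1034) / 0.4001 = 0.7500 ⇒ 0.75
N(d₁) = N(0.75) = 0.7734
Δ_put = exp(−qT)·(N(d₁) − 1) = 0.9743·(0.7734 − 1) = -0.2208

-0.2208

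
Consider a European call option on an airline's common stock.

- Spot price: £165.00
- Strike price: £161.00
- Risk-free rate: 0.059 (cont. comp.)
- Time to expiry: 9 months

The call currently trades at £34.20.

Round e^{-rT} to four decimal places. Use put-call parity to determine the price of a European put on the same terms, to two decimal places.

e^(−rT) = e^(−0.059·0.75) = 0.9567
Put-call parity: C − P = S − K·e^(−rT) = 165 − 161·0.9567 = 165 − 154.0287 = 10.9713
P = C − (C − P) = 34.20 − (10.9713) = 23.2287

£23.23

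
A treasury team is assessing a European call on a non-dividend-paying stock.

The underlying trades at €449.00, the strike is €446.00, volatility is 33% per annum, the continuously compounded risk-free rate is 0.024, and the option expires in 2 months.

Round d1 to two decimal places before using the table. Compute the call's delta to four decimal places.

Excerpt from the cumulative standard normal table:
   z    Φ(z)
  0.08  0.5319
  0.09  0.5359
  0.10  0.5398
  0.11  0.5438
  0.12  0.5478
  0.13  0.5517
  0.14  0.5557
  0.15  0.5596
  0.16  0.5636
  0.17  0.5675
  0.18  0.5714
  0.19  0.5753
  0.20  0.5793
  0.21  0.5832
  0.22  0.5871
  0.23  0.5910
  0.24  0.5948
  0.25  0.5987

0.5596

T = 0.1667;  σ√T = 0.1347
ln(S/K) + (r + σ²/2)T = ln(449/446) + (0.024 + 0.33²/2)·0.1667 = 0.0067 + 0.0131 = 0.0198
d₁ = 0.0198 / 0.1347 = 0.1468 ≈ 0.15
N(d₁) = N(0.15) = 0.5596
Δ_call = N(d₁) = 0.5596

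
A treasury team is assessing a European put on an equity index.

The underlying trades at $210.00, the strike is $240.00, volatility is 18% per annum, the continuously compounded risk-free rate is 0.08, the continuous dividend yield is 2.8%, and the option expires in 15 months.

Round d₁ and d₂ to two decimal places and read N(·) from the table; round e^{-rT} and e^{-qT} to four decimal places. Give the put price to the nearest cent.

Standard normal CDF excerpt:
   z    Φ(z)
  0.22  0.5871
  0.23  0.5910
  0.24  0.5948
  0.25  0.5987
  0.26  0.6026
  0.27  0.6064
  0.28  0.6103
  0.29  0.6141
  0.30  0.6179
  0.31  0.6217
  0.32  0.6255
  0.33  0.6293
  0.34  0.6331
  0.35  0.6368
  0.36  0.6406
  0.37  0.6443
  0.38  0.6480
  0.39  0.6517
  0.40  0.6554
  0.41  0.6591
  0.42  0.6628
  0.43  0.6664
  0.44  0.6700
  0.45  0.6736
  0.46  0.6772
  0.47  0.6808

σ√T = 0.18 × 1.1180 = 0.2012
d₁ = [ln(210/240) + (0.08 − 0.028 + 0.18²/2)·1.25] / 0.2012 = [-0.1335 + 0.0853] / 0.2012 = -0.2399 ⇒ -0.24
d₂ = d₁ − σ√T = -0.2399 − 0.2012 = -0.4412 ⇒ -0.44
e^(−qT) = e^(−0.028·1.25) = 0.9656;  e^(−rT) = e^(−0.08·1.25) = 0.9048
N(−d₂) = N(0.44) = 0.6700;  N(−d₁) = N(0.24) = 0.5948
P = 240·0.9048·0.6700 − 210·0.9656·0.5948 = 145.4918 − 120.6112 = 24.8807

$24.88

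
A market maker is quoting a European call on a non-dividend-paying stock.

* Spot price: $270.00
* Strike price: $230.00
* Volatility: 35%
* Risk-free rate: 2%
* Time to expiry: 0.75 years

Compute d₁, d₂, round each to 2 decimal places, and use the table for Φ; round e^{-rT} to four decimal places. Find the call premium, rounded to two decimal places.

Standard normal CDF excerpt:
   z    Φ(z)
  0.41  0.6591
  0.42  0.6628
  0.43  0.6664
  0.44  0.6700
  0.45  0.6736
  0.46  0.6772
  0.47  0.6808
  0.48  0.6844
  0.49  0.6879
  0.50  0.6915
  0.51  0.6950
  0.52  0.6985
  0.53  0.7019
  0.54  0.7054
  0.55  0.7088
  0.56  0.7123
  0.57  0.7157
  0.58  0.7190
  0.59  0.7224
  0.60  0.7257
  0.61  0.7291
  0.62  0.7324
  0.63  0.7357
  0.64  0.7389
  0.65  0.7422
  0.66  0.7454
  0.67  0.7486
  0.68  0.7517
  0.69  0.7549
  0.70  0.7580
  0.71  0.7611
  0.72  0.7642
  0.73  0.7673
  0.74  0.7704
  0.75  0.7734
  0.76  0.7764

T = 0.75;  σ√T = 0.3031
d₁ = [ln(270/230) + (0.02 + 0.35²/2)·0.75] / 0.3031 = [0.1603 + 0.0609] / 0.3031 = 0.7300 which rounds to 0.73
d₂ = d₁ − σ√T = 0.7300 − 0.3031 = 0.4269 which rounds to 0.43
e^(−rT) = e^(−0.02·0.75) = 0.9851
N(d₁) = N(0.73) = 0.7673;  N(d₂) = N(0.43) = 0.6664
C = 270·0.7673 − 230·0.9851·0.6664 = 207.1710 − 150.9882 = 56.1828

$56.18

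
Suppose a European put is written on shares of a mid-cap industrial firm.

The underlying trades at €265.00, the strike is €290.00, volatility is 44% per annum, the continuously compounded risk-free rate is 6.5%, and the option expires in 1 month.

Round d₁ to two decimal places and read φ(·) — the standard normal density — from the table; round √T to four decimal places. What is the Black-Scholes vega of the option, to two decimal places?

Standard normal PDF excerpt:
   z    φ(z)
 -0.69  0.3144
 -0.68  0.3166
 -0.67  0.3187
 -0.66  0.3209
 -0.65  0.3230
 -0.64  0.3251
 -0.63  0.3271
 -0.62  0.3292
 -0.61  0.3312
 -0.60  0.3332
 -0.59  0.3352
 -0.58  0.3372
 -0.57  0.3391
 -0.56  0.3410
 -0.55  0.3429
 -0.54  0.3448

σ√T = 0.44·√0.08333 = 0.1270
ln(S/K) + (r + σ²/2)T = ln(265/290) + (0.065 + 0.44²/2)·0.08333 = -0.0902 + 0.0135 = -0.0767
d₁ = -0.0767 / 0.1270 = -0.6036 ⇒ -0.60
√T = √0.08333 = 0.2887
φ(d₁) = φ(-0.60) = 0.3332
vega = S·φ(d₁)·√T = 265·0.3332·0.2887 = 25.4916
(Vega is the same for a European call and put with the same parameters.)

25.49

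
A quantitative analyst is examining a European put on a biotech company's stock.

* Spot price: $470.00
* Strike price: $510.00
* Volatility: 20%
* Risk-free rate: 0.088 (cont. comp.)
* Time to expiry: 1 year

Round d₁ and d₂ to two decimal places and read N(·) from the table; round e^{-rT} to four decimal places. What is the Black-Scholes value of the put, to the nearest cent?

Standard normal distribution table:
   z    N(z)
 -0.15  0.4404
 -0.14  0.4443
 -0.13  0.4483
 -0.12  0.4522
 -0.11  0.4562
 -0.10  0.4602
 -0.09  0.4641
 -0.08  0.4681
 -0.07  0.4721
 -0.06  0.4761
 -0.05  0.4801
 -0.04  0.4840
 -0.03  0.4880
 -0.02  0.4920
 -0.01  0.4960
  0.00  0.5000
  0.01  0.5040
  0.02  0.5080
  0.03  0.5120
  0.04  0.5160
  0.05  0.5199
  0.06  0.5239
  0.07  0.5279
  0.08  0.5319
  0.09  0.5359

σ√T = 0.2 × 1.0000 = 0.2000
d₁ = [ln(470/510) + (0.088 + ½·0.2²)·1] / (σ√T) = (-0.0817 + 0.1080) / 0.2000 = 0.1316 ⇒ 0.13
d₂ = 0.1316 − 0.2000 = -0.0684 ⇒ -0.07
e^(−rT) = e^(−0.088·1) = 0.9158
P = 510·0.9158·N(0.07) − 470·N(-0.13) = 510·0.9158·0.5279 − 470·0.4483 = 246.5599 − 210.7010 = 35.8589

$35.86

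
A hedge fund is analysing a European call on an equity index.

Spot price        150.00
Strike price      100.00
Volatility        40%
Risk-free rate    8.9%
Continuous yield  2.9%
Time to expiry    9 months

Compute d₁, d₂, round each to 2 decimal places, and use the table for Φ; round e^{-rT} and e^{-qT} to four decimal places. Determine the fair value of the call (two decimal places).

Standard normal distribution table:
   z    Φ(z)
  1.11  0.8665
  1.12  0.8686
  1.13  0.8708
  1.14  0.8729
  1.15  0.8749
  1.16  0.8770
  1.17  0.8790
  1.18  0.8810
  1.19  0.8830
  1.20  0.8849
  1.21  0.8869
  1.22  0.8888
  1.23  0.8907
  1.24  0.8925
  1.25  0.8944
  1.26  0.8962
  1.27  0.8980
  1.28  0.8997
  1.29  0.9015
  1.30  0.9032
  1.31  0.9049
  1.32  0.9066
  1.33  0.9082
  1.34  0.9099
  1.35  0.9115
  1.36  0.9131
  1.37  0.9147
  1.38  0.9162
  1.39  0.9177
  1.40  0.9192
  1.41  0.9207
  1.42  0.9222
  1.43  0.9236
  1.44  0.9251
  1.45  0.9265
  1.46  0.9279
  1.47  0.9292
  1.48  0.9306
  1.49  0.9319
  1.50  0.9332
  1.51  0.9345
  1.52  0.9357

σ√T = 0.4·√0.75 = 0.3464
ln(S/K) + (r − q + σ²/2)T = ln(150/100) + (0.089 − 0.029 + 0.4²/2)·0.75 = 0.4055 + 0.1050 = 0.5105
d₁ = 0.5105 / 0.3464 = 1.4736 ≈ 1.47
d₂ = d₁ − σ√T = 1.4736 − 0.3464 = 1.1272 ≈ 1.13
exp(−qT) = exp(−0.029·0.75) = 0.9785;  exp(−rT) = exp(−0.089·0.75) = 0.9354
N(d₁) = N(1.47) = 0.9292;  N(d₂) = N(1.13) = 0.8708
C = 150·0.9785·0.9292 − 100·0.9354·0.8708 = 136.3833 − 81.4546 = 54.9287

54.93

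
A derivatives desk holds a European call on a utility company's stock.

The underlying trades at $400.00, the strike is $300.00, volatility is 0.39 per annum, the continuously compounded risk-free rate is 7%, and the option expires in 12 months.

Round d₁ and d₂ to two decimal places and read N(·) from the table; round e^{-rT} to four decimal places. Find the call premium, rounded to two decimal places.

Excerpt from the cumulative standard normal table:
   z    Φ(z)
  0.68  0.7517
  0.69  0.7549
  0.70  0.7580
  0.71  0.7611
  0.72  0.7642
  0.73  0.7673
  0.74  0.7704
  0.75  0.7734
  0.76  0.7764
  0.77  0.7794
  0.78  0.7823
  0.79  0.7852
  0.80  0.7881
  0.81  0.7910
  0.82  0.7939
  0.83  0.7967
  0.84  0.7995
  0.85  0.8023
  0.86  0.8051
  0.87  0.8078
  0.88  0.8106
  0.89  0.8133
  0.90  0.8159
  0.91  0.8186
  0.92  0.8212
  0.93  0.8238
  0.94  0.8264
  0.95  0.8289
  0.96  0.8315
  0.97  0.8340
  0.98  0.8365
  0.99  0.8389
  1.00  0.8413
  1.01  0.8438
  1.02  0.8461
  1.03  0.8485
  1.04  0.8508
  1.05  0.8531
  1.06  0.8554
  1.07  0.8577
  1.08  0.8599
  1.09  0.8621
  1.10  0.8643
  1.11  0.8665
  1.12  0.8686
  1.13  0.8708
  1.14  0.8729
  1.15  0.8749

T = 1;  σ√T = 0.3900
d₁ = [ln(400/300) + (0.07 + 0.39²/2)·1] / 0.3900 = [0.2877 + 0.1461] / 0.3900 = 1.1121 which rounds to 1.11
d₂ = d₁ − σ√T = 1.1121 − 0.3900 = 0.7221 which rounds to 0.72
exp(−rT) = exp(−0.07·1) = 0.9324
N(d₁) = N(1.11) = 0.8665;  N(d₂) = N(0.72) = 0.7642
C = 400·0.8665 − 300·0.9324·0.7642 = 346.6000 − 213.7620 = 132.8380

$132.84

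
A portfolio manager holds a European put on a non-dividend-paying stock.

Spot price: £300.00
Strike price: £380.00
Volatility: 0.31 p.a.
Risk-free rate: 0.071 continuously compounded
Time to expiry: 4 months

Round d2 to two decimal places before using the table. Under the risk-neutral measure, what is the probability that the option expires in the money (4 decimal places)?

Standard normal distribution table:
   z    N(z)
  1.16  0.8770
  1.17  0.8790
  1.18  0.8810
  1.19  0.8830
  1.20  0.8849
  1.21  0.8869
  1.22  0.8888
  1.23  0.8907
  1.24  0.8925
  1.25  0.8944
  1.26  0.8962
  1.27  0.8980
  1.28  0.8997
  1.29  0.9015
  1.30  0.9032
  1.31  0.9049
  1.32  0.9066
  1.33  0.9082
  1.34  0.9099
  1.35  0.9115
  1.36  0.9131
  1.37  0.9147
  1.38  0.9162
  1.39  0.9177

0.8997

σ√T = 0.31 × 0.5774 = 0.1790
d₁ = [ln(300/380) + (0.071 + 0.31²/2)·0.3333] / 0.1790 = [-0.2364 + 0.0397] / 0.1790 = -1.0990 which rounds to -1.10
d₂ = d₁ − σ√T = -1.0990 − 0.1790 = -1.2780 which rounds to -1.28
Risk-neutral Pr[S_T < K] = N(−d₂) = N(1.28) = 0.8997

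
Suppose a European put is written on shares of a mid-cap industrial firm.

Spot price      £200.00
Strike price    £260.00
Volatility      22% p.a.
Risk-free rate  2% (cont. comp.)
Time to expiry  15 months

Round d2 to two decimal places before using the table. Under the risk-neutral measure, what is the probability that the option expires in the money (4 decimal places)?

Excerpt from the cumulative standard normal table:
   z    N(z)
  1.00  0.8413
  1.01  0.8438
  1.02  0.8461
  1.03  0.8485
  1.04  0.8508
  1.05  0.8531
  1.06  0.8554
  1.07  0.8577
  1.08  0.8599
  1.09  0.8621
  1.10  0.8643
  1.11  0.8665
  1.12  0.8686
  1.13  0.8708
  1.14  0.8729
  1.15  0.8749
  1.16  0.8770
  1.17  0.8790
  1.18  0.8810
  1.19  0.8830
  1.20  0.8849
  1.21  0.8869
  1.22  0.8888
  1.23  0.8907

0.8621

σ√T = 0.22·√1.25 = 0.2460
d₁ = [ln(200/260) + (0.02 + 0.22²/2)·1.25] / 0.2460 = [-0.2624 + 0.0553] / 0.2460 = -0.8420 ⇒ -0.84
d₂ = d₁ − σ√T = -0.8420 − 0.2460 = -1.0880 ⇒ -1.09
Pr(exercise) under Q = N(−d₂) = N(1.09) = 0.8621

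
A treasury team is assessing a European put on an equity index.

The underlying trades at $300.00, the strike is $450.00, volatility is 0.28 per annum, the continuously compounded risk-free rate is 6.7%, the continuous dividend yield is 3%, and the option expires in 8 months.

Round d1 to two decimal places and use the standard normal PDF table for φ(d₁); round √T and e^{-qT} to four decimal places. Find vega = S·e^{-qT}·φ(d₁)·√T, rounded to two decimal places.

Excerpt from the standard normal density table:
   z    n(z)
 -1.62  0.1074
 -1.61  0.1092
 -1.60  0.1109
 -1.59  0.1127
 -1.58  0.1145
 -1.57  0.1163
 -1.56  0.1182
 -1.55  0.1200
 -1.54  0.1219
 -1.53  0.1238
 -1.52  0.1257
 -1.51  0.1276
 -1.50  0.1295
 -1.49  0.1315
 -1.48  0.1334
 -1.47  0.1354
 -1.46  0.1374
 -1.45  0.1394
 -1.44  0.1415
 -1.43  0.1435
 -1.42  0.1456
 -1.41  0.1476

T = 0.6667;  σ√T = 0.2286
ln(S/K) + (r − q + σ²/2)T = ln(300/450) + (0.067 − 0.03 + 0.28²/2)·0.6667 = -0.4055 + 0.0508 = -0.3547
d₁ = -0.3547 / 0.2286 = -1.5513 which rounds to -1.55
√T = √0.6667 = 0.8165
φ(d₁) = φ(-1.55) = 0.1200
e^(−qT) = e^(−0.03·0.6667) = 0.9802
vega = S·e^(−qT)·φ(d₁)·√T = 300·0.9802·0.1200·0.8165 = 28.8120
(Call and put vega coincide under Black-Scholes.)

28.81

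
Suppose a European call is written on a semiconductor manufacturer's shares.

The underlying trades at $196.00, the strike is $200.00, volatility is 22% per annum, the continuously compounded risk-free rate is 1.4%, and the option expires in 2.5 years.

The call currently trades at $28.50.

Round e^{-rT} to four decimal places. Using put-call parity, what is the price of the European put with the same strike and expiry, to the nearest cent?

$25.62

exp(−rT) = exp(−0.014·2.5) = 0.9656
Put-call parity: C − P = S − K·e^(−rT) = 196 − 200·0.9656 = 196 − 193.1200 = 2.8800
P = C − (C − P) = 28.50 − (2.8800) = 25.6200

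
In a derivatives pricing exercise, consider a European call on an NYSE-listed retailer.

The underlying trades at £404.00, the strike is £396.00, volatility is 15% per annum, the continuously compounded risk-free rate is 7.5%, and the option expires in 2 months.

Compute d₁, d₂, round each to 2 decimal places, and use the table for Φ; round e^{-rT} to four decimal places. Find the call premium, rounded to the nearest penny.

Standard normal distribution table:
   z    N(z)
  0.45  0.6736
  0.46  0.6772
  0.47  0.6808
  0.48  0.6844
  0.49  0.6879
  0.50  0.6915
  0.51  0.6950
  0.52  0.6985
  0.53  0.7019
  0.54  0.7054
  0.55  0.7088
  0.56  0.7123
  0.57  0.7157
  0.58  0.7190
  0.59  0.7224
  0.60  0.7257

σ√T = 0.15·√0.1667 = 0.0612
d₁ = [ln(404/396) + (0.075 + 0.15²/2)·0.1667] / 0.0612 = [0.0200 + 0.0144] / 0.0612 = 0.5614 which rounds to 0.56
d₂ = d₁ − σ√T = 0.5614 − 0.0612 = 0.5001 which rounds to 0.50
e^(−rT) = e^(−0.075·0.1667) = 0.9876
N(d₁) = N(0.56) = 0.7123;  N(d₂) = N(0.50) = 0.6915
C = 404·0.7123 − 396·0.9876·0.6915 = 287.7692 − 270.4385 = 17.3307

£17.33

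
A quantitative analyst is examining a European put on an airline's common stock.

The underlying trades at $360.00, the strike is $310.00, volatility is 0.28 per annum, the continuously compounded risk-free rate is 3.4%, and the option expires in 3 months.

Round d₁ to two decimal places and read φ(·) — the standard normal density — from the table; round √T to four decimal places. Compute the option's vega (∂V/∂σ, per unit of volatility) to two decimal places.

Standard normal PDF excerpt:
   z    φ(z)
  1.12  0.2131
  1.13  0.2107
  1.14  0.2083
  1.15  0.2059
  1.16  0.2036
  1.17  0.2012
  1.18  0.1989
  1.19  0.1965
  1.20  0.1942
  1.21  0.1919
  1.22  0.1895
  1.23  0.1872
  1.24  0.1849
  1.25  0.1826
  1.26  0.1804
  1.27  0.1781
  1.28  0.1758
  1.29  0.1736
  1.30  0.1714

σ√T = 0.28·√0.25 = 0.1400
ln(S/K) + (r + σ²/2)T = ln(360/310) + (0.034 + 0.28²/2)·0.25 = 0.1495 + 0.0183 = 0.1678
d₁ = 0.1678 / 0.1400 = 1.1988 → 1.20
√T = √0.25 = 0.5000
φ(d₁) = φ(1.20) = 0.1942
vega = S·φ(d₁)·√T = 360·0.1942·0.5000 = 34.9560
(Call and put vega coincide under Black-Scholes.)

34.96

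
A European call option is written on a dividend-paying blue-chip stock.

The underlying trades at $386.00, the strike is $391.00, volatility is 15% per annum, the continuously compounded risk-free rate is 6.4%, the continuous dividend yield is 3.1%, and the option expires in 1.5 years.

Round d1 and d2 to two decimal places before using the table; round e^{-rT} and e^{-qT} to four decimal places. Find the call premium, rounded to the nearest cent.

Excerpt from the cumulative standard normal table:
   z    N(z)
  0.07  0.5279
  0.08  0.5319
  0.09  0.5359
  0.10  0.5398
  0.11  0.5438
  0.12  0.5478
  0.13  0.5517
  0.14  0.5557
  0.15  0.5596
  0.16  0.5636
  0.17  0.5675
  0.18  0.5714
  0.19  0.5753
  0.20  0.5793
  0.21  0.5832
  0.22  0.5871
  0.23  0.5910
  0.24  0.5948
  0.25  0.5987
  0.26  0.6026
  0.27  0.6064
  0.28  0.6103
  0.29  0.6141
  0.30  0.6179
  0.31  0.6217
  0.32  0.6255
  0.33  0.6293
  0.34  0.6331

σ√T = 0.15·√1.5 = 0.1837
d₁ = [ln(386/391) + (0.064 − 0.031 + 0.15²/2)·1.5] / 0.1837 = [-0.0129 + 0.0664] / 0.1837 = 0.2912 → 0.29
d₂ = d₁ − σ√T = 0.2912 − 0.1837 = 0.1075 → 0.11
e^(−qT) = e^(−0.031·1.5) = 0.9546;  e^(−rT) = e^(−0.064·1.5) = 0.9085
N(d₁) = N(0.29) = 0.6141;  N(d₂) = N(0.11) = 0.5438
C = 386·0.9546·0.6141 − 391·0.9085·0.5438 = 226.2809 − 193.1705 = 33.1103

$33.11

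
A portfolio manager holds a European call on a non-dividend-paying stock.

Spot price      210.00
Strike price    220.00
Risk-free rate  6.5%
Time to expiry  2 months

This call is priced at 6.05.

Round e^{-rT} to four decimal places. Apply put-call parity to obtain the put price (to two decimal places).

13.67

exp(−rT) = exp(−0.065·0.1667) = 0.9892
Put-call parity: C − P = S − K·e^(−rT) = 210 − 220·0.9892 = 210 − 217.6240 = -7.6240
P = C − (C − P) = 6.05 − (-7.6240) = 13.6740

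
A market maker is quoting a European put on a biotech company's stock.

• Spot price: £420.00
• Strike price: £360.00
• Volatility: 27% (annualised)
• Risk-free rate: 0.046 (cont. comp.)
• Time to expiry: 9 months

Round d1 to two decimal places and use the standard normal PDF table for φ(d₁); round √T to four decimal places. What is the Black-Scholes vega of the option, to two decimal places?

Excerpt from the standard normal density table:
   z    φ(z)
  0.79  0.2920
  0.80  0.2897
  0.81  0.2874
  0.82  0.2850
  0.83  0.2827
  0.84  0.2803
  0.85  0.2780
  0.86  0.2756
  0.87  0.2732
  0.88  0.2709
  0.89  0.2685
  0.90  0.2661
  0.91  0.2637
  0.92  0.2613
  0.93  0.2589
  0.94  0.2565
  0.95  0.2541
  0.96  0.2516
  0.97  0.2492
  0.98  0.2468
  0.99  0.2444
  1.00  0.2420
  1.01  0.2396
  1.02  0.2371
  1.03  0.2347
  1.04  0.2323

σ√T = 0.27·√0.75 = 0.2338
ln(S/K) + (r + σ²/2)T = ln(420/360) + (0.046 + 0.27²/2)·0.75 = 0.1542 + 0.0618 = 0.2160
d₁ = 0.2160 / 0.2338 = 0.9237 → 0.92
√T = √0.75 = 0.8660
φ(d₁) = φ(0.92) = 0.2613
vega = S·φ(d₁)·√T = 420·0.2613·0.8660 = 95.0400
(Call and put vega coincide under Black-Scholes.)

95.04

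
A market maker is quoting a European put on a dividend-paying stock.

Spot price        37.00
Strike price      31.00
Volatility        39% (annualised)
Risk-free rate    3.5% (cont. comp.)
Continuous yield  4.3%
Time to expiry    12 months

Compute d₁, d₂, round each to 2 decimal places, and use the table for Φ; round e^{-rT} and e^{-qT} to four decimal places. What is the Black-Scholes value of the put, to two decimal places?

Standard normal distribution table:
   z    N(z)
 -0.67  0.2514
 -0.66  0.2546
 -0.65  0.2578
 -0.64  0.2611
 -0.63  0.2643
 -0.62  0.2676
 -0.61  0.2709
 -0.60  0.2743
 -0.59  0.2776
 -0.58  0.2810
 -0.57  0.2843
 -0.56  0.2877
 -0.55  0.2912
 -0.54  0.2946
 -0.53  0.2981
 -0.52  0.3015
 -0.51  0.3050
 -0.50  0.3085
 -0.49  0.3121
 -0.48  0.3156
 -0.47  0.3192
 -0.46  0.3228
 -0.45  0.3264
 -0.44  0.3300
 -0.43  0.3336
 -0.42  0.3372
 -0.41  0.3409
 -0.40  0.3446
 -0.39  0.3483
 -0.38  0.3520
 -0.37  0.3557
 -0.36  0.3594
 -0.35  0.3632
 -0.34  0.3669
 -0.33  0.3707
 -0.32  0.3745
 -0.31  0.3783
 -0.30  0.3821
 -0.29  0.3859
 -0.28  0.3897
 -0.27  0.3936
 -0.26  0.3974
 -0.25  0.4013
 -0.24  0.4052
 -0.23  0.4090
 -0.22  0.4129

2.76

σ√T = 0.39 × 1.0000 = 0.3900
d₁ = [ln(37/31) + (0.035 − 0.043 + 0.39²/2)·1] / 0.3900 = [0.1769 + 0.0681] / 0.3900 = 0.6282 which rounds to 0.63
d₂ = d₁ − σ√T = 0.6282 − 0.3900 = 0.2382 which rounds to 0.24
exp(−qT) = exp(−0.043·1) = 0.9579;  exp(−rT) = exp(−0.035·1) = 0.9656
N(−d₂) = N(-0.24) = 0.4052;  N(−d₁) = N(-0.63) = 0.2643
P = 31·0.9656·0.4052 − 37·0.9579·0.2643 = 12.1291 − 9.3674 = 2.7617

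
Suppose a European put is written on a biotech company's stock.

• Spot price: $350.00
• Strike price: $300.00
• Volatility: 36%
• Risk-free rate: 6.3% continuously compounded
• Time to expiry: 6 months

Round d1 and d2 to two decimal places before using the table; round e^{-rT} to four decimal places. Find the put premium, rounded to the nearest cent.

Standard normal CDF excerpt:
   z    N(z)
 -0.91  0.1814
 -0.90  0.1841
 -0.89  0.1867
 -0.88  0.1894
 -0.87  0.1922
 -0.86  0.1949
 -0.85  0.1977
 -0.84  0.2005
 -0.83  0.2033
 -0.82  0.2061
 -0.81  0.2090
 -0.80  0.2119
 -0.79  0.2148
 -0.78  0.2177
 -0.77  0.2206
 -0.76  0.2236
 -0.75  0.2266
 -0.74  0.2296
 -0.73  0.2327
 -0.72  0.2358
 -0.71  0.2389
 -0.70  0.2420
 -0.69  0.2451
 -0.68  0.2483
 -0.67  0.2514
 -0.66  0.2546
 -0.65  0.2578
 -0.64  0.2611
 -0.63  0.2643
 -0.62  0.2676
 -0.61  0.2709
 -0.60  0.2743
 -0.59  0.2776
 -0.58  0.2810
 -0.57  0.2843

T = 0.5;  σ√T = 0.2546
ln(S/K) + (r + σ²/2)T = ln(350/300) + (0.063 + 0.36²/2)·0.5 = 0.1542 + 0.0639 = 0.2181
d₁ = 0.2181 / 0.2546 = 0.8566 which rounds to 0.86
d₂ = d₁ − σ√T = 0.8566 − 0.2546 = 0.6020 which rounds to 0.60
e^(−rT) = e^(−0.063·0.5) = 0.9690
N(−d₂) = N(-0.60) = 0.2743;  N(−d₁) = N(-0.86) = 0.1949
P = 300·0.9690·0.2743 − 350·0.1949 = 79.7390 − 68.2150 = 11.5240

$11.52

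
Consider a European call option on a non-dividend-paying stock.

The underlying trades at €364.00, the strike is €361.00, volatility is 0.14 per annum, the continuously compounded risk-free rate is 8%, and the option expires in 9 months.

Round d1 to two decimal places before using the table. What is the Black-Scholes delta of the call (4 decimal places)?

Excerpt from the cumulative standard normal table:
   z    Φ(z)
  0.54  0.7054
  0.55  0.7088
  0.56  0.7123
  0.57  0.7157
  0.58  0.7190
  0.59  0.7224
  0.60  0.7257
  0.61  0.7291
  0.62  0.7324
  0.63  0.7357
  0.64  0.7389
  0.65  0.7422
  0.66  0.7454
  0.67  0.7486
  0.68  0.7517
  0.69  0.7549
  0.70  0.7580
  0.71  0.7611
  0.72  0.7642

0.7324

T = 0.75;  σ√T = 0.1212
ln(S/K) + (r + σ²/2)T = ln(364/361) + (0.08 + 0.14²/2)·0.75 = 0.0083 + 0.0674 = 0.0756
d₁ = 0.0756 / 0.1212 = 0.6238 which rounds to 0.62
N(d₁) = N(0.62) = 0.7324
Δ_call = N(d₁) = 0.7324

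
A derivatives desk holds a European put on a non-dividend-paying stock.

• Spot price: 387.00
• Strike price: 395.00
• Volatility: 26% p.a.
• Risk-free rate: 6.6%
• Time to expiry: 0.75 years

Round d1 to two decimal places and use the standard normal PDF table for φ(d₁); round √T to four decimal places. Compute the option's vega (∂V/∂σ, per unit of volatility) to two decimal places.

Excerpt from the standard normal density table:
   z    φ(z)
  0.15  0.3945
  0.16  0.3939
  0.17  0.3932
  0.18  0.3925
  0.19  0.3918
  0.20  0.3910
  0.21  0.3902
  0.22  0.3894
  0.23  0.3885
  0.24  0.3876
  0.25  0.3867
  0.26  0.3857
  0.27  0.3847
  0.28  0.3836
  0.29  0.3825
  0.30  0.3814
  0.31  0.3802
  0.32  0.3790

σ√T = 0.26 × 0.8660 = 0.2252
d₁ = [ln(387/395) + (0.066 + 0.26²/2)·0.75] / 0.2252 = [-0.0205 + 0.0748] / 0.2252 = 0.2415 ⇒ 0.24
√T = √0.75 = 0.8660
φ(d₁) = φ(0.24) = 0.3876
vega = S·φ(d₁)·√T = 387·0.3876·0.8660 = 129.9010

129.90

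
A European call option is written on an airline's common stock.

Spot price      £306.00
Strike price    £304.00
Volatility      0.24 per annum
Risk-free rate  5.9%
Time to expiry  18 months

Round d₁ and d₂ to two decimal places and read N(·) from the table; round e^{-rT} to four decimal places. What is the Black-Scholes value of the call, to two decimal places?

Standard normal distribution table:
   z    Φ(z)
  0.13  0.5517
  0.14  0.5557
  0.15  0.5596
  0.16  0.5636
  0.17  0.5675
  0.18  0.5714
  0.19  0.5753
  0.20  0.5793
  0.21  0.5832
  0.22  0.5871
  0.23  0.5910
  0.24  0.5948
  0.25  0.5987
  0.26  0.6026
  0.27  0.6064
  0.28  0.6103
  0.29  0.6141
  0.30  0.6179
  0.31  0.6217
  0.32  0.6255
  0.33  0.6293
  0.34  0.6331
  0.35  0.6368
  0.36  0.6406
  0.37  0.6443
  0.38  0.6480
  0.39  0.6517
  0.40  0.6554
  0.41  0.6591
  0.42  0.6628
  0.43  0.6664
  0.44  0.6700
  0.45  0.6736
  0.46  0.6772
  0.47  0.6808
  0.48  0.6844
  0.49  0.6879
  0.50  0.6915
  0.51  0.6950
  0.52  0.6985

σ√T = 0.24 × 1.2247 = 0.2939
d₁ = [ln(306/304) + (0.059 + 0.24²/2)·1.5] / 0.2939 = [0.0066 + 0.1317] / 0.2939 = 0.4704 which rounds to 0.47
d₂ = d₁ − σ√T = 0.4704 − 0.2939 = 0.1764 which rounds to 0.18
exp(−rT) = exp(−0.059·1.5) = 0.9153
N(d₁) = N(0.47) = 0.6808;  N(d₂) = N(0.18) = 0.5714
C = 306·0.6808 − 304·0.9153·0.5714 = 208.3248 − 158.9927 = 49.3321

£49.33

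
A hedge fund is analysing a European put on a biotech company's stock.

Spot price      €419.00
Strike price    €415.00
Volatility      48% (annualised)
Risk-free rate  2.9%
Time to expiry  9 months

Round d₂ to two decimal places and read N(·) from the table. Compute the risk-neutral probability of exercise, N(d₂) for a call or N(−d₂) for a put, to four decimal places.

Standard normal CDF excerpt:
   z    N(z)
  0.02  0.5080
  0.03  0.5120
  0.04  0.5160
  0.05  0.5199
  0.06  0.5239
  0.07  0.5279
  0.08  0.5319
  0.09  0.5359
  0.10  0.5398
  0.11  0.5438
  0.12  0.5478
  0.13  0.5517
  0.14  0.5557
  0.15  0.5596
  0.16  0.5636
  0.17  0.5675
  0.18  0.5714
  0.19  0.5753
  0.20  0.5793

T = 0.75;  σ√T = 0.4157
d₁ = [ln(419/415) + (0.029 + ½·0.48²)·0.75] / (σ√T) = (0.0096 + 0.1081) / 0.4157 = 0.2832 → 0.28
d₂ = 0.2832 − 0.4157 = -0.1324 → -0.13
Risk-neutral Pr[S_T < K] = N(−d₂) = N(0.13) = 0.5517

0.5517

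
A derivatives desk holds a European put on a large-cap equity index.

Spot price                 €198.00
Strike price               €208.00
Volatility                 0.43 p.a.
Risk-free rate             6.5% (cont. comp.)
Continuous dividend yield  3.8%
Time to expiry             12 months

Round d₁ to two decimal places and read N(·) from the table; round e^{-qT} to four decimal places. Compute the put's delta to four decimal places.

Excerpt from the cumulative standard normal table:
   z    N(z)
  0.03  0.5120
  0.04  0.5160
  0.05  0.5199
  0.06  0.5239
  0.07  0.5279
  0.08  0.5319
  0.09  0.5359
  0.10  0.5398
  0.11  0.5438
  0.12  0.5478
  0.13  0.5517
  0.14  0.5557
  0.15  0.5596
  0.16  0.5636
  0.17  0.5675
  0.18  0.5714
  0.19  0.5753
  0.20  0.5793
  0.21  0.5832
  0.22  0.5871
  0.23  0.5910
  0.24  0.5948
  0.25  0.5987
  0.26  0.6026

σ√T = 0.43 × 1.0000 = 0.4300
d₁ = [ln(198/208) + (0.065 − 0.038 + 0.43²/2)·1] / 0.4300 = [-0.0493 + 0.1195] / 0.4300 = 0.1632 ⇒ 0.16
N(d₁) = N(0.16) = 0.5636
Δ_put = e^(−qT)·(N(d₁) − 1) = 0.9627·(0.5636 − 1) = -0.4201

-0.4201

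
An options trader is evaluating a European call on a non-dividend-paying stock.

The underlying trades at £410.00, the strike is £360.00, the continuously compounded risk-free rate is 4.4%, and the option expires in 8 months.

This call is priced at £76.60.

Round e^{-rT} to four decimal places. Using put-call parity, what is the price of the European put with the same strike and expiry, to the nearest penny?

£16.20

e^(−rT) = e^(−0.044·0.6667) = 0.9711
Put-call parity: C − P = S − K·e^(−rT) = 410 − 360·0.9711 = 410 − 349.5960 = 60.4040
P = C − (C − P) = 76.60 − (60.4040) = 16.1960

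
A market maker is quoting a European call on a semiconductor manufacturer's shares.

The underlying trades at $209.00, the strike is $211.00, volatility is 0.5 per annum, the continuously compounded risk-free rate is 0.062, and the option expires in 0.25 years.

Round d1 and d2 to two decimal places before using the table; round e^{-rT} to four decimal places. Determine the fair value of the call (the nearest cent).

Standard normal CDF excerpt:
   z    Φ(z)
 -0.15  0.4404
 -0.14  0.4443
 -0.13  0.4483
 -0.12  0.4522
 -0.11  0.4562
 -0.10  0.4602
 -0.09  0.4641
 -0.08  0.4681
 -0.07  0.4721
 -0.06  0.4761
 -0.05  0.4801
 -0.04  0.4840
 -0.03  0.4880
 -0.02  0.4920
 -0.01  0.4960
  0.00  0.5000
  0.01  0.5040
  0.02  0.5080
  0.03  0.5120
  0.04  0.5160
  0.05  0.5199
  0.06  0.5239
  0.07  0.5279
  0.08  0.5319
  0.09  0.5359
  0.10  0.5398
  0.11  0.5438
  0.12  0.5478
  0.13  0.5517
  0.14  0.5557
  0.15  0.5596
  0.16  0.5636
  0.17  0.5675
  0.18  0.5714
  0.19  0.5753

$21.35

T = 0.25;  σ√T = 0.2500
ln(S/K) + (r + σ²/2)T = ln(209/211) + (0.062 + 0.5²/2)·0.25 = -0.0095 + 0.0467 = 0.0372
d₁ = 0.0372 / 0.2500 = 0.1489 which rounds to 0.15
d₂ = d₁ − σ√T = 0.1489 − 0.2500 = -0.1011 which rounds to -0.10
e^(−rT) = e^(−0.062·0.25) = 0.9846
N(d₁) = N(0.15) = 0.5596;  N(d₂) = N(-0.10) = 0.4602
C = 209·0.5596 − 211·0.9846·0.4602 = 116.9564 − 95.6068 = 21.3496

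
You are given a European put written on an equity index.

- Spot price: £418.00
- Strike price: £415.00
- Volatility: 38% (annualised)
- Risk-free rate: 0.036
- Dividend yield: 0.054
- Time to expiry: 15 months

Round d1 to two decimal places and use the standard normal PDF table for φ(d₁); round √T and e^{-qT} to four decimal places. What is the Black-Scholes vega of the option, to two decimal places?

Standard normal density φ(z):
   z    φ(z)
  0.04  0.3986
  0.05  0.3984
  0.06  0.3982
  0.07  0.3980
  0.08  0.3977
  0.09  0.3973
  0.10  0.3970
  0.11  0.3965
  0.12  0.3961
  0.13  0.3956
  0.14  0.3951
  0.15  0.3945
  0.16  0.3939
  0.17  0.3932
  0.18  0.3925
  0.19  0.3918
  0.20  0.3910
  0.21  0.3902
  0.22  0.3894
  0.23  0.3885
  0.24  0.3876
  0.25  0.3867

T = 1.25;  σ√T = 0.4249
ln(S/K) + (r − q + σ²/2)T = ln(418/415) + (0.036 − 0.054 + 0.38²/2)·1.25 = 0.0072 + 0.0678 = 0.0750
d₁ = 0.0750 / 0.4249 = 0.1764 which rounds to 0.18
√T = √1.25 = 1.1180
φ(d₁) = φ(0.18) = 0.3925
exp(−qT) = exp(−0.054·1.25) = 0.9347
vega = S·exp(−qT)·φ(d₁)·√T = 418·0.9347·0.3925·1.1180 = 171.4470

171.45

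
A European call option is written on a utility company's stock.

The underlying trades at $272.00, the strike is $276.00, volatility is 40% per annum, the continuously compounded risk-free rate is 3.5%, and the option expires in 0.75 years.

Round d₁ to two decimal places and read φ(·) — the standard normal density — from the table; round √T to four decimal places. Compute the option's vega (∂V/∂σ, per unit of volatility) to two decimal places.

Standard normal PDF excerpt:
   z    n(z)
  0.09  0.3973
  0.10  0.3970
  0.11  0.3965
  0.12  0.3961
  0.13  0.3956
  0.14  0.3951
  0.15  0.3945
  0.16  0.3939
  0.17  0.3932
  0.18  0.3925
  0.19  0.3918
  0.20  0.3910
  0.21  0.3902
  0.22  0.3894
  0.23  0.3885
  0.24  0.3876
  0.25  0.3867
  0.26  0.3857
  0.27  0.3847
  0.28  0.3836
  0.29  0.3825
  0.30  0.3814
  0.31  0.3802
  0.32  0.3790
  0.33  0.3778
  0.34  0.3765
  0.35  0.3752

91.91

σ√T = 0.4 × 0.8660 = 0.3464
ln(S/K) + (r + σ²/2)T = ln(272/276) + (0.035 + 0.4²/2)·0.75 = -0.0146 + 0.0863 = 0.0717
d₁ = 0.0717 / 0.3464 = 0.2068 → 0.21
√T = √0.75 = 0.8660
φ(d₁) = φ(0.21) = 0.3902
vega = S·φ(d₁)·√T = 272·0.3902·0.8660 = 91.9124
(Vega is the same for a European call and put with the same parameters.)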